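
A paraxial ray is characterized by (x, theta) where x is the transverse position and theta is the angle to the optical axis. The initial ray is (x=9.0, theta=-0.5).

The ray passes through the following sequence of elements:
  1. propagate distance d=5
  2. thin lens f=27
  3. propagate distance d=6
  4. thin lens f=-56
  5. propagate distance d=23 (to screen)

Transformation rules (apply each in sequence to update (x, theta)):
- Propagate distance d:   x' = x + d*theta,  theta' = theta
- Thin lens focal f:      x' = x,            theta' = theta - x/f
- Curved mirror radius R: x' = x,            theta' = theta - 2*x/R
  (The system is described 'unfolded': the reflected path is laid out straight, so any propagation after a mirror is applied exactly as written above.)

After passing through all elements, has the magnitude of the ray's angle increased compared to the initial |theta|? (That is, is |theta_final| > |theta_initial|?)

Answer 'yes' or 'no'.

Answer: yes

Derivation:
Initial: x=9.0000 theta=-0.5000
After 1 (propagate distance d=5): x=6.5000 theta=-0.5000
After 2 (thin lens f=27): x=6.5000 theta=-20/27 (≈-0.7407)
After 3 (propagate distance d=6): x=37/18 (≈2.0556) theta=-20/27 (≈-0.7407)
After 4 (thin lens f=-56): x=37/18 (≈2.0556) theta=-2129/3024 (≈-0.7040)
After 5 (propagate distance d=23 (to screen)): x=-42751/3024 (≈-14.1372) theta=-2129/3024 (≈-0.7040)
|theta_initial|=0.5000 |theta_final|=2129/3024 (≈0.7040) -> increased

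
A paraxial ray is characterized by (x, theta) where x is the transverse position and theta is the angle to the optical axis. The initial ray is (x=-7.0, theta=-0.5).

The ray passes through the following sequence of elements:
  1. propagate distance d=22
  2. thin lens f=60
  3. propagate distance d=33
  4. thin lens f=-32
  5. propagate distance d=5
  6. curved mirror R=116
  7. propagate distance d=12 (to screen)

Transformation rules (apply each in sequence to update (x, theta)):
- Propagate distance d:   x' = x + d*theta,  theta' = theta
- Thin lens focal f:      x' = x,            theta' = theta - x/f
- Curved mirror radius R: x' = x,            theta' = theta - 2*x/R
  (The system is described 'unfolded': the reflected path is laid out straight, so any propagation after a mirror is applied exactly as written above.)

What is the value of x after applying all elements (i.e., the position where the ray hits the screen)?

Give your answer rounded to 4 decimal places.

Initial: x=-7.0000 theta=-0.5000
After 1 (propagate distance d=22): x=-18.0000 theta=-0.5000
After 2 (thin lens f=60): x=-18.0000 theta=-0.2000
After 3 (propagate distance d=33): x=-24.6000 theta=-0.2000
After 4 (thin lens f=-32): x=-24.6000 theta=-31/32 (≈-0.9688)
After 5 (propagate distance d=5): x=-4711/160 (≈-29.4438) theta=-31/32 (≈-0.9688)
After 6 (curved mirror R=116): x=-4711/160 (≈-29.4438) theta=-4279/9280 (≈-0.4611)
After 7 (propagate distance d=12 (to screen)): x=-162293/4640 (≈-34.9769) theta=-4279/9280 (≈-0.4611)
Rounded to 4 decimal places: x = -34.9769

Answer: -34.9769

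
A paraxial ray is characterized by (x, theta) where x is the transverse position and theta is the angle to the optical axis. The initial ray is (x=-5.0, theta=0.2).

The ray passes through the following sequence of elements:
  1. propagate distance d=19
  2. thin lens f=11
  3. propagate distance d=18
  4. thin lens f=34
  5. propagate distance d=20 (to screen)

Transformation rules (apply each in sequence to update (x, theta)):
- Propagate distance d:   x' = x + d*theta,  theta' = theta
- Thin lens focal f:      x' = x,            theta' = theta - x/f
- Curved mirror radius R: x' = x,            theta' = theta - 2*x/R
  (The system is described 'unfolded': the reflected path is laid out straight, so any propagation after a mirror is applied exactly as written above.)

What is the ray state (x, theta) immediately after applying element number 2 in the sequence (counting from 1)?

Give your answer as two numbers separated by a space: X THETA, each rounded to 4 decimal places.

Initial: x=-5.0000 theta=0.2000
After 1 (propagate distance d=19): x=-1.2000 theta=0.2000
After 2 (thin lens f=11): x=-1.2000 theta=17/55 (≈0.3091)
Rounded to 4 decimal places: x = -1.2000, theta = 0.3091

Answer: -1.2000 0.3091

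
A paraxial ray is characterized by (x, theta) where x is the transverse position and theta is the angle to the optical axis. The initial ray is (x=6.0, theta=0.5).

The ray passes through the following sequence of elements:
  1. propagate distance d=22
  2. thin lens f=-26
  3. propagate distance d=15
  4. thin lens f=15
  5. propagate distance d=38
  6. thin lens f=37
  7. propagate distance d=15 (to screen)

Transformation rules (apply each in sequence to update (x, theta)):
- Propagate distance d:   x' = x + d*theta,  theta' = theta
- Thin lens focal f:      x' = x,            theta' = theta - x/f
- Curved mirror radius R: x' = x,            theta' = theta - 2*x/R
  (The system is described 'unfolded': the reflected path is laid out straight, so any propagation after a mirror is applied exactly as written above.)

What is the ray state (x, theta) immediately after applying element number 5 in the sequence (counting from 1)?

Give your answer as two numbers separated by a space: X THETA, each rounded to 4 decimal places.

Initial: x=6.0000 theta=0.5000
After 1 (propagate distance d=22): x=17.0000 theta=0.5000
After 2 (thin lens f=-26): x=17.0000 theta=15/13 (≈1.1538)
After 3 (propagate distance d=15): x=446/13 (≈34.3077) theta=15/13 (≈1.1538)
After 4 (thin lens f=15): x=446/13 (≈34.3077) theta=-17/15 (≈-1.1333)
After 5 (propagate distance d=38): x=-1708/195 (≈-8.7590) theta=-17/15 (≈-1.1333)
Rounded to 4 decimal places: x = -8.7590, theta = -1.1333

Answer: -8.7590 -1.1333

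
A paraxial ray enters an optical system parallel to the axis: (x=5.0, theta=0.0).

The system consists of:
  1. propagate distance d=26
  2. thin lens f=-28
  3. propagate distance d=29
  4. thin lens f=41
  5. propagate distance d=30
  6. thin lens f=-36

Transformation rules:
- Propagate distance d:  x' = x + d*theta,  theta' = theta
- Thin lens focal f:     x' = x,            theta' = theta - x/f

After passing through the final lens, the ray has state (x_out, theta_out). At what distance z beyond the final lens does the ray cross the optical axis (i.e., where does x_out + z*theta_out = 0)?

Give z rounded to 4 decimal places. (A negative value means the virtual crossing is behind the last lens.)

Initial: x=5.0000 theta=0.0000
After 1 (propagate distance d=26): x=5.0000 theta=0.0000
After 2 (thin lens f=-28): x=5.0000 theta=5/28 (≈0.1786)
After 3 (propagate distance d=29): x=285/28 (≈10.1786) theta=5/28 (≈0.1786)
After 4 (thin lens f=41): x=285/28 (≈10.1786) theta=-20/287 (≈-0.0697)
After 5 (propagate distance d=30): x=9285/1148 (≈8.0880) theta=-20/287 (≈-0.0697)
After 6 (thin lens f=-36): x=9285/1148 (≈8.0880) theta=305/1968 (≈0.1550)
z_focus = -x_out/theta_out = -(9285/1148)/(305/1968) = -22284/427 ≈ -52.1874
Rounded to 4 decimal places: z = -52.1874

Answer: -52.1874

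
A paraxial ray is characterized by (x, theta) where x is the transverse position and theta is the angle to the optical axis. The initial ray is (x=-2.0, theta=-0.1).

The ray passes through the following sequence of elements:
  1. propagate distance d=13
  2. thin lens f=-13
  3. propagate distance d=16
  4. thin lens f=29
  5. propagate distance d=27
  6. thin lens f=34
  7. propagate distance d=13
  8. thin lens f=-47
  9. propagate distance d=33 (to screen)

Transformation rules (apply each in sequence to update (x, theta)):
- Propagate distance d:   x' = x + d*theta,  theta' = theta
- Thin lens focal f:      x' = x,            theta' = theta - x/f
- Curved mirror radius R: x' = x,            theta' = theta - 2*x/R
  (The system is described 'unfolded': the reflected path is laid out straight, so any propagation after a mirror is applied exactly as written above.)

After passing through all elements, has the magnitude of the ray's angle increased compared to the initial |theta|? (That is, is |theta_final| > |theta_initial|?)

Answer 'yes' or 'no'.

Initial: x=-2.0000 theta=-0.1000
After 1 (propagate distance d=13): x=-3.3000 theta=-0.1000
After 2 (thin lens f=-13): x=-3.3000 theta=-23/65 (≈-0.3538)
After 3 (propagate distance d=16): x=-233/26 (≈-8.9615) theta=-23/65 (≈-0.3538)
After 4 (thin lens f=29): x=-233/26 (≈-8.9615) theta=-13/290 (≈-0.0448)
After 5 (propagate distance d=27): x=-19174/1885 (≈-10.1719) theta=-13/290 (≈-0.0448)
After 6 (thin lens f=34): x=-19174/1885 (≈-10.1719) theta=16301/64090 (≈0.2543)
After 7 (propagate distance d=13): x=-440003/64090 (≈-6.8654) theta=16301/64090 (≈0.2543)
After 8 (thin lens f=-47): x=-440003/64090 (≈-6.8654) theta=12544/115855 (≈0.1083)
After 9 (propagate distance d=33 (to screen)): x=-9917389/3012230 (≈-3.2924) theta=12544/115855 (≈0.1083)
|theta_initial|=0.1000 |theta_final|=12544/115855 (≈0.1083) -> increased

Answer: yes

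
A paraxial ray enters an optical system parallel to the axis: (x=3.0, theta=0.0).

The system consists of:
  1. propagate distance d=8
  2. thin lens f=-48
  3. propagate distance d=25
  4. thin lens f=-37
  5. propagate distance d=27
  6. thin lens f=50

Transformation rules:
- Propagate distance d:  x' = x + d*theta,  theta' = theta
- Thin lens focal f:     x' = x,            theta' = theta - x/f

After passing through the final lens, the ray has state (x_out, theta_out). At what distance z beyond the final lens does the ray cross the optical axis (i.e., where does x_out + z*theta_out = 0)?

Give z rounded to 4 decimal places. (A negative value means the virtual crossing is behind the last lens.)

Initial: x=3.0000 theta=0.0000
After 1 (propagate distance d=8): x=3.0000 theta=0.0000
After 2 (thin lens f=-48): x=3.0000 theta=0.0625
After 3 (propagate distance d=25): x=4.5625 theta=0.0625
After 4 (thin lens f=-37): x=4.5625 theta=55/296 (≈0.1858)
After 5 (propagate distance d=27): x=5671/592 (≈9.5794) theta=55/296 (≈0.1858)
After 6 (thin lens f=50): x=5671/592 (≈9.5794) theta=-171/29600 (≈-0.0058)
z_focus = -x_out/theta_out = -(5671/592)/(-171/29600) = 283550/171 ≈ 1658.1871
Rounded to 4 decimal places: z = 1658.1871

Answer: 1658.1871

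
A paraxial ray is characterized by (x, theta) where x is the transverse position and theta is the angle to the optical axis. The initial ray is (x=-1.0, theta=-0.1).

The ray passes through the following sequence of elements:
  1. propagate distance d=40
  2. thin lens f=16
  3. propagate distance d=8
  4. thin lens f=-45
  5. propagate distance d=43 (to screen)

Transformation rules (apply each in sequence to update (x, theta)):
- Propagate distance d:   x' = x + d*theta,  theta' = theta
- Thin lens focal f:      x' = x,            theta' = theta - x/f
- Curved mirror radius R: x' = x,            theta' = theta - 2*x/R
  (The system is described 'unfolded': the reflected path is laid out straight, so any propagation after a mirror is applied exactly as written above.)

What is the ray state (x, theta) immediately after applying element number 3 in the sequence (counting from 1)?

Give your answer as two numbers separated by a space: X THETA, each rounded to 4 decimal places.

Initial: x=-1.0000 theta=-0.1000
After 1 (propagate distance d=40): x=-5.0000 theta=-0.1000
After 2 (thin lens f=16): x=-5.0000 theta=0.2125
After 3 (propagate distance d=8): x=-3.3000 theta=0.2125
Rounded to 4 decimal places: x = -3.3000, theta = 0.2125

Answer: -3.3000 0.2125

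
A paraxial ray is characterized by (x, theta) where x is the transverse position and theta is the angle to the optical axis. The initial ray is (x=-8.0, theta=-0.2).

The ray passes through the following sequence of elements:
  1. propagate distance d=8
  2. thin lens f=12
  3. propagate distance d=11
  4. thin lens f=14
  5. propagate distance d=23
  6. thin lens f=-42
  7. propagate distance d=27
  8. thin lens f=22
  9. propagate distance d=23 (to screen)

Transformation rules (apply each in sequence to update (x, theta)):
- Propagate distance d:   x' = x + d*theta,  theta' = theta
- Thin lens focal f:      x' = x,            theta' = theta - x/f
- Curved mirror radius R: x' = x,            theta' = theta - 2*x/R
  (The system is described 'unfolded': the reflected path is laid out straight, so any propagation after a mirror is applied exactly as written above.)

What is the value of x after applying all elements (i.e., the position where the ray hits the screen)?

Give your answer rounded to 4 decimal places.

Initial: x=-8.0000 theta=-0.2000
After 1 (propagate distance d=8): x=-9.6000 theta=-0.2000
After 2 (thin lens f=12): x=-9.6000 theta=0.6000
After 3 (propagate distance d=11): x=-3.0000 theta=0.6000
After 4 (thin lens f=14): x=-3.0000 theta=57/70 (≈0.8143)
After 5 (propagate distance d=23): x=1101/70 (≈15.7286) theta=57/70 (≈0.8143)
After 6 (thin lens f=-42): x=1101/70 (≈15.7286) theta=233/196 (≈1.1888)
After 7 (propagate distance d=27): x=46869/980 (≈47.8255) theta=233/196 (≈1.1888)
After 8 (thin lens f=22): x=46869/980 (≈47.8255) theta=-21239/21560 (≈-0.9851)
After 9 (propagate distance d=23 (to screen)): x=542621/21560 (≈25.1679) theta=-21239/21560 (≈-0.9851)
Rounded to 4 decimal places: x = 25.1679

Answer: 25.1679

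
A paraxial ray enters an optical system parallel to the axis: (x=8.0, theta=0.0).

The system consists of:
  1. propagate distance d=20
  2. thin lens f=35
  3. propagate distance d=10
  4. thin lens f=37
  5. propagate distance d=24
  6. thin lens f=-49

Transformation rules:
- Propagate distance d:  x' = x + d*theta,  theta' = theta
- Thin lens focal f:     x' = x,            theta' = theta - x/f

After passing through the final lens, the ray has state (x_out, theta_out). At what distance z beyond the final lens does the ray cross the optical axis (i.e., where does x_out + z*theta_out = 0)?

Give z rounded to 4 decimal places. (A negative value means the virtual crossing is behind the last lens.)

Initial: x=8.0000 theta=0.0000
After 1 (propagate distance d=20): x=8.0000 theta=0.0000
After 2 (thin lens f=35): x=8.0000 theta=-8/35 (≈-0.2286)
After 3 (propagate distance d=10): x=40/7 (≈5.7143) theta=-8/35 (≈-0.2286)
After 4 (thin lens f=37): x=40/7 (≈5.7143) theta=-496/1295 (≈-0.3830)
After 5 (propagate distance d=24): x=-4504/1295 (≈-3.4780) theta=-496/1295 (≈-0.3830)
After 6 (thin lens f=-49): x=-4504/1295 (≈-3.4780) theta=-28808/63455 (≈-0.4540)
z_focus = -x_out/theta_out = -(-4504/1295)/(-28808/63455) = -27587/3601 ≈ -7.6609
Rounded to 4 decimal places: z = -7.6609

Answer: -7.6609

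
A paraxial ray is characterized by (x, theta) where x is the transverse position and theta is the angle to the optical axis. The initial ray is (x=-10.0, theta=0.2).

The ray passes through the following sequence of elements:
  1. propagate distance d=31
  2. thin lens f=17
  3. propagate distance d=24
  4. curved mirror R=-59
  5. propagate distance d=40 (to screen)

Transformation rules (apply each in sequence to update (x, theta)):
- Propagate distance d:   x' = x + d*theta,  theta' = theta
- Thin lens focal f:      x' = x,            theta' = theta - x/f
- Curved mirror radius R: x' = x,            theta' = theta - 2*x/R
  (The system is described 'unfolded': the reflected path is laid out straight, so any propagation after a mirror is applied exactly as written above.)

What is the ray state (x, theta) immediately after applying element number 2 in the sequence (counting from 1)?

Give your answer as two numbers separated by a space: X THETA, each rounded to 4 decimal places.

Answer: -3.8000 0.4235

Derivation:
Initial: x=-10.0000 theta=0.2000
After 1 (propagate distance d=31): x=-3.8000 theta=0.2000
After 2 (thin lens f=17): x=-3.8000 theta=36/85 (≈0.4235)
Rounded to 4 decimal places: x = -3.8000, theta = 0.4235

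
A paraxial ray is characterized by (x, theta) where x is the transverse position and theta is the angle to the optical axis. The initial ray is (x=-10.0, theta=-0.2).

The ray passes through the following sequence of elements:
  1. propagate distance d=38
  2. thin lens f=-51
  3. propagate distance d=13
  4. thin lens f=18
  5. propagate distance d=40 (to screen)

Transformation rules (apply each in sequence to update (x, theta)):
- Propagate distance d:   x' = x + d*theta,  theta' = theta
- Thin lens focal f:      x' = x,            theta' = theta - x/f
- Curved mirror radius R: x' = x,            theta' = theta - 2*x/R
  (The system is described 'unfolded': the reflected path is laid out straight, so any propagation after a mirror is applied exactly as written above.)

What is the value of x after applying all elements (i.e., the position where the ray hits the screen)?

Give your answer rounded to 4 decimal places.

Answer: 8.3682

Derivation:
Initial: x=-10.0000 theta=-0.2000
After 1 (propagate distance d=38): x=-17.6000 theta=-0.2000
After 2 (thin lens f=-51): x=-17.6000 theta=-139/255 (≈-0.5451)
After 3 (propagate distance d=13): x=-1259/51 (≈-24.6863) theta=-139/255 (≈-0.5451)
After 4 (thin lens f=18): x=-1259/51 (≈-24.6863) theta=3793/4590 (≈0.8264)
After 5 (propagate distance d=40 (to screen)): x=3841/459 (≈8.3682) theta=3793/4590 (≈0.8264)
Rounded to 4 decimal places: x = 8.3682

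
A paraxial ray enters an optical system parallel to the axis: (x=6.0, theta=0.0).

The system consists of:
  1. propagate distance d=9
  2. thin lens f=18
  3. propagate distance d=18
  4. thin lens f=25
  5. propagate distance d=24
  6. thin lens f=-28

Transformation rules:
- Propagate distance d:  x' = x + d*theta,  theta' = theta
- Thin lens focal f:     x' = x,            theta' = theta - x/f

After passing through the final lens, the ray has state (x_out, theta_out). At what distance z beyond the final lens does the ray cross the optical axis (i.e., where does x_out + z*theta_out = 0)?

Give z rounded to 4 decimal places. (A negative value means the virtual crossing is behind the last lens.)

Initial: x=6.0000 theta=0.0000
After 1 (propagate distance d=9): x=6.0000 theta=0.0000
After 2 (thin lens f=18): x=6.0000 theta=-1/3 (≈-0.3333)
After 3 (propagate distance d=18): x=0.0000 theta=-1/3 (≈-0.3333)
After 4 (thin lens f=25): x=0.0000 theta=-1/3 (≈-0.3333)
After 5 (propagate distance d=24): x=-8.0000 theta=-1/3 (≈-0.3333)
After 6 (thin lens f=-28): x=-8.0000 theta=-13/21 (≈-0.6190)
z_focus = -x_out/theta_out = -(-8.0000)/(-13/21) = -168/13 ≈ -12.9231
Rounded to 4 decimal places: z = -12.9231

Answer: -12.9231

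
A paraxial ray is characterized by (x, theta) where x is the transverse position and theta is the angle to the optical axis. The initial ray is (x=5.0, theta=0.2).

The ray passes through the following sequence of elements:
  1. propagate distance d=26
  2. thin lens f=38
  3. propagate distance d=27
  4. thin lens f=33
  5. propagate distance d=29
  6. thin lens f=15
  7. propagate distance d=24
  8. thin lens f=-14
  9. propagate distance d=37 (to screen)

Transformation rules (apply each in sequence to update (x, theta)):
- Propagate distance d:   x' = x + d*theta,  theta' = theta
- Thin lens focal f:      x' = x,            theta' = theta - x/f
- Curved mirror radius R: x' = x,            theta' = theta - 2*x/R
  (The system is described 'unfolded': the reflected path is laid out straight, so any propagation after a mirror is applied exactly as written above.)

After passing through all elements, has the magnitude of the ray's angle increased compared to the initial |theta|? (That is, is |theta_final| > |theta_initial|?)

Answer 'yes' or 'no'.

Answer: yes

Derivation:
Initial: x=5.0000 theta=0.2000
After 1 (propagate distance d=26): x=10.2000 theta=0.2000
After 2 (thin lens f=38): x=10.2000 theta=-13/190 (≈-0.0684)
After 3 (propagate distance d=27): x=1587/190 (≈8.3526) theta=-13/190 (≈-0.0684)
After 4 (thin lens f=33): x=1587/190 (≈8.3526) theta=-336/1045 (≈-0.3215)
After 5 (propagate distance d=29): x=-2031/2090 (≈-0.9718) theta=-336/1045 (≈-0.3215)
After 6 (thin lens f=15): x=-2031/2090 (≈-0.9718) theta=-2683/10450 (≈-0.2567)
After 7 (propagate distance d=24): x=-6777/950 (≈-7.1337) theta=-2683/10450 (≈-0.2567)
After 8 (thin lens f=-14): x=-6777/950 (≈-7.1337) theta=-112109/146300 (≈-0.7663)
After 9 (propagate distance d=37 (to screen)): x=-5191691/146300 (≈-35.4866) theta=-112109/146300 (≈-0.7663)
|theta_initial|=0.2000 |theta_final|=112109/146300 (≈0.7663) -> increased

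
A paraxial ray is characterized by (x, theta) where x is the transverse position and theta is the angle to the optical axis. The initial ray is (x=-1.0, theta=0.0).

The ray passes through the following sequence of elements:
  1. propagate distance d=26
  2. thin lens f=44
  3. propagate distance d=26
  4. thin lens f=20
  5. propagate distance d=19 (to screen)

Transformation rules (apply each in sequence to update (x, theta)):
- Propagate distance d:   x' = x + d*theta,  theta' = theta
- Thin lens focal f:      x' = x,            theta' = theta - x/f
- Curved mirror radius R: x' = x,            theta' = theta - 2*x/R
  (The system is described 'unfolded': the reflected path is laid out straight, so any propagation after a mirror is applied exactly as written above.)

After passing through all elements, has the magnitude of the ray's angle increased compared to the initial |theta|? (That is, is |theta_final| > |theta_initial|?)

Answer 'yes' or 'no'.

Initial: x=-1.0000 theta=0.0000
After 1 (propagate distance d=26): x=-1.0000 theta=0.0000
After 2 (thin lens f=44): x=-1.0000 theta=1/44 (≈0.0227)
After 3 (propagate distance d=26): x=-9/22 (≈-0.4091) theta=1/44 (≈0.0227)
After 4 (thin lens f=20): x=-9/22 (≈-0.4091) theta=19/440 (≈0.0432)
After 5 (propagate distance d=19 (to screen)): x=181/440 (≈0.4114) theta=19/440 (≈0.0432)
|theta_initial|=0.0000 |theta_final|=19/440 (≈0.0432) -> increased

Answer: yes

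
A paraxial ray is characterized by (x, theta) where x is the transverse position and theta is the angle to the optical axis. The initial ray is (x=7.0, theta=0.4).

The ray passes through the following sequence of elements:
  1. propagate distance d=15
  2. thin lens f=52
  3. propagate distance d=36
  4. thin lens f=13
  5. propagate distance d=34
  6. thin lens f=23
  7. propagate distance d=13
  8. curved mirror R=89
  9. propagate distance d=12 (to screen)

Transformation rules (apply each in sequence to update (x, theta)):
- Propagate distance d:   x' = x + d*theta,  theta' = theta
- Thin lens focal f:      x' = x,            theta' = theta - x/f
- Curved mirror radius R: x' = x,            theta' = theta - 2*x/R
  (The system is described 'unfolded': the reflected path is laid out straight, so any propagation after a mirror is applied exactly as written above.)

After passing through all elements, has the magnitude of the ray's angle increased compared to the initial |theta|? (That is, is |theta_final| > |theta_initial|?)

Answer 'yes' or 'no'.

Answer: yes

Derivation:
Initial: x=7.0000 theta=0.4000
After 1 (propagate distance d=15): x=13.0000 theta=0.4000
After 2 (thin lens f=52): x=13.0000 theta=0.1500
After 3 (propagate distance d=36): x=18.4000 theta=0.1500
After 4 (thin lens f=13): x=18.4000 theta=-329/260 (≈-1.2654)
After 5 (propagate distance d=34): x=-3201/130 (≈-24.6231) theta=-329/260 (≈-1.2654)
After 6 (thin lens f=23): x=-3201/130 (≈-24.6231) theta=-233/1196 (≈-0.1948)
After 7 (propagate distance d=13): x=-162391/5980 (≈-27.1557) theta=-233/1196 (≈-0.1948)
After 8 (curved mirror R=89): x=-162391/5980 (≈-27.1557) theta=221097/532220 (≈0.4154)
After 9 (propagate distance d=12 (to screen)): x=-2359927/106444 (≈-22.1706) theta=221097/532220 (≈0.4154)
|theta_initial|=0.4000 |theta_final|=221097/532220 (≈0.4154) -> increased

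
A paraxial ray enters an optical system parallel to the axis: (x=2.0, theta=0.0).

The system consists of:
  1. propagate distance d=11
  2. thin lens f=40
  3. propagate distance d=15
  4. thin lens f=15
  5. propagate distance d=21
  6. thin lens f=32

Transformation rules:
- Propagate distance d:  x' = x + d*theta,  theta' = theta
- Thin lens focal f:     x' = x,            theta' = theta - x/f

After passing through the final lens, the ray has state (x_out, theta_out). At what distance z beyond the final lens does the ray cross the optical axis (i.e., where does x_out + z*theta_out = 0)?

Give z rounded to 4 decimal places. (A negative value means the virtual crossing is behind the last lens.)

Initial: x=2.0000 theta=0.0000
After 1 (propagate distance d=11): x=2.0000 theta=0.0000
After 2 (thin lens f=40): x=2.0000 theta=-0.0500
After 3 (propagate distance d=15): x=1.2500 theta=-0.0500
After 4 (thin lens f=15): x=1.2500 theta=-2/15 (≈-0.1333)
After 5 (propagate distance d=21): x=-1.5500 theta=-2/15 (≈-0.1333)
After 6 (thin lens f=32): x=-1.5500 theta=-163/1920 (≈-0.0849)
z_focus = -x_out/theta_out = -(-1.5500)/(-163/1920) = -2976/163 ≈ -18.2577
Rounded to 4 decimal places: z = -18.2577

Answer: -18.2577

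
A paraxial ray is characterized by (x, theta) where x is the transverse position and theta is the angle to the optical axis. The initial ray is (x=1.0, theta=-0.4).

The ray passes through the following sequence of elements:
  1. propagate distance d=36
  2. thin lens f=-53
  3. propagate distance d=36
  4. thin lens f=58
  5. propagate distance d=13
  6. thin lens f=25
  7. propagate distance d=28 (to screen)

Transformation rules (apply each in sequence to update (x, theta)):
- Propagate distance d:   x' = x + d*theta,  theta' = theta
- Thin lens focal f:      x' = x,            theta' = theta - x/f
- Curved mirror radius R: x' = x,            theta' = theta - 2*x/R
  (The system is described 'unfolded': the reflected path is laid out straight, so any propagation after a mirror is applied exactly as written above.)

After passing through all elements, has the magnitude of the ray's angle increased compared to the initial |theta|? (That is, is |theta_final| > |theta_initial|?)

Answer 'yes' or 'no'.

Initial: x=1.0000 theta=-0.4000
After 1 (propagate distance d=36): x=-13.4000 theta=-0.4000
After 2 (thin lens f=-53): x=-13.4000 theta=-173/265 (≈-0.6528)
After 3 (propagate distance d=36): x=-9779/265 (≈-36.9019) theta=-173/265 (≈-0.6528)
After 4 (thin lens f=58): x=-9779/265 (≈-36.9019) theta=-51/3074 (≈-0.0166)
After 5 (propagate distance d=13): x=-570497/15370 (≈-37.1176) theta=-51/3074 (≈-0.0166)
After 6 (thin lens f=25): x=-570497/15370 (≈-37.1176) theta=282061/192125 (≈1.4681)
After 7 (propagate distance d=28 (to screen)): x=1532991/384250 (≈3.9896) theta=282061/192125 (≈1.4681)
|theta_initial|=0.4000 |theta_final|=282061/192125 (≈1.4681) -> increased

Answer: yes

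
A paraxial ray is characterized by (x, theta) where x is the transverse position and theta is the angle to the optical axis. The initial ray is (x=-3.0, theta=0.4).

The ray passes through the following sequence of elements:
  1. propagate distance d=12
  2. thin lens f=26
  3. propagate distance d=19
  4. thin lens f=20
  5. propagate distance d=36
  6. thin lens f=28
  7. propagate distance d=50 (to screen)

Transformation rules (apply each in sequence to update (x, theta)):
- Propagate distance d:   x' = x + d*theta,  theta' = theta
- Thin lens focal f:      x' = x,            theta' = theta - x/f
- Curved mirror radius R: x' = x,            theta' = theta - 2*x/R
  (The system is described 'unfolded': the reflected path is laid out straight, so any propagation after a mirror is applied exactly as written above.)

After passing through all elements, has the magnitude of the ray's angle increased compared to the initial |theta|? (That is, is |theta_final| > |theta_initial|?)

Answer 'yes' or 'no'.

Answer: no

Derivation:
Initial: x=-3.0000 theta=0.4000
After 1 (propagate distance d=12): x=1.8000 theta=0.4000
After 2 (thin lens f=26): x=1.8000 theta=43/130 (≈0.3308)
After 3 (propagate distance d=19): x=1051/130 (≈8.0846) theta=43/130 (≈0.3308)
After 4 (thin lens f=20): x=1051/130 (≈8.0846) theta=-191/2600 (≈-0.0735)
After 5 (propagate distance d=36): x=5.4400 theta=-191/2600 (≈-0.0735)
After 6 (thin lens f=28): x=5.4400 theta=-4873/18200 (≈-0.2677)
After 7 (propagate distance d=50 (to screen)): x=-72321/9100 (≈-7.9474) theta=-4873/18200 (≈-0.2677)
|theta_initial|=0.4000 |theta_final|=4873/18200 (≈0.2677) -> not increased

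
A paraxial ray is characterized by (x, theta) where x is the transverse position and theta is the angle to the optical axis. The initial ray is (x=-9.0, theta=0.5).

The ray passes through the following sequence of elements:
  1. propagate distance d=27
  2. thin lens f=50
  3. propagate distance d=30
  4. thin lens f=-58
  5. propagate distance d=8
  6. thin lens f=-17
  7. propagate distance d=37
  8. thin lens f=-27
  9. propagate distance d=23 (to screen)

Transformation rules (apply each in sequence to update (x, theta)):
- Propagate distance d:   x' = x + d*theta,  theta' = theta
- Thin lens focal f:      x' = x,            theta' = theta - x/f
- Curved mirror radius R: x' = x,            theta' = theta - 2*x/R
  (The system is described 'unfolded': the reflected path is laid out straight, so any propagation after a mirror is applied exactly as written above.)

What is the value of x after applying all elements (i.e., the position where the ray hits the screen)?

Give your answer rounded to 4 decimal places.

Answer: 226.0820

Derivation:
Initial: x=-9.0000 theta=0.5000
After 1 (propagate distance d=27): x=4.5000 theta=0.5000
After 2 (thin lens f=50): x=4.5000 theta=0.4100
After 3 (propagate distance d=30): x=16.8000 theta=0.4100
After 4 (thin lens f=-58): x=16.8000 theta=2029/2900 (≈0.6997)
After 5 (propagate distance d=8): x=16238/725 (≈22.3972) theta=2029/2900 (≈0.6997)
After 6 (thin lens f=-17): x=16238/725 (≈22.3972) theta=19889/9860 (≈2.0171)
After 7 (propagate distance d=37): x=4783649/49300 (≈97.0314) theta=19889/9860 (≈2.0171)
After 8 (thin lens f=-27): x=4783649/49300 (≈97.0314) theta=1867166/332775 (≈5.6109)
After 9 (propagate distance d=23 (to screen)): x=60187559/266220 (≈226.0820) theta=1867166/332775 (≈5.6109)
Rounded to 4 decimal places: x = 226.0820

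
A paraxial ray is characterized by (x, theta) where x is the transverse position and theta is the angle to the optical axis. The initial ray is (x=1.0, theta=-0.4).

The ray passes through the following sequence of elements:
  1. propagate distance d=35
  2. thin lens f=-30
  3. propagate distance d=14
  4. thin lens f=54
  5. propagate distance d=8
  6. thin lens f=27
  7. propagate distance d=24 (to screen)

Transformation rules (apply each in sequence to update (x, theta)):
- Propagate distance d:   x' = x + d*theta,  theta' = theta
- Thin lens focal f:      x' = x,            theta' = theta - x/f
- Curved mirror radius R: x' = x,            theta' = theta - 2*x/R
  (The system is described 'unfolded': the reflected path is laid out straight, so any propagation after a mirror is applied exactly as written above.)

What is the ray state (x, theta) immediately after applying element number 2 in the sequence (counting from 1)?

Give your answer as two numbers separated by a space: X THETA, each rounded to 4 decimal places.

Answer: -13.0000 -0.8333

Derivation:
Initial: x=1.0000 theta=-0.4000
After 1 (propagate distance d=35): x=-13.0000 theta=-0.4000
After 2 (thin lens f=-30): x=-13.0000 theta=-5/6 (≈-0.8333)
Rounded to 4 decimal places: x = -13.0000, theta = -0.8333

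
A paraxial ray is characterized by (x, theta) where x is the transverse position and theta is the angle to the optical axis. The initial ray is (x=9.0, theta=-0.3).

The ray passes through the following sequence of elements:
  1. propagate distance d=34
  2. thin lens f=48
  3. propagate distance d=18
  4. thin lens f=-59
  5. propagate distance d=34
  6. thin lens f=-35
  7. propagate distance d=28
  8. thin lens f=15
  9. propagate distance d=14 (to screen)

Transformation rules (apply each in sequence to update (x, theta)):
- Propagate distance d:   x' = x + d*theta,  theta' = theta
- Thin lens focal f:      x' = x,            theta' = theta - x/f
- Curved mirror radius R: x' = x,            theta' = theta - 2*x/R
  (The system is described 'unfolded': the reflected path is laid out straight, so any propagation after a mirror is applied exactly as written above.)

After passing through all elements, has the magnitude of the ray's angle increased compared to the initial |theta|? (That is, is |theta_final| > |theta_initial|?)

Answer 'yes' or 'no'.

Answer: yes

Derivation:
Initial: x=9.0000 theta=-0.3000
After 1 (propagate distance d=34): x=-1.2000 theta=-0.3000
After 2 (thin lens f=48): x=-1.2000 theta=-0.2750
After 3 (propagate distance d=18): x=-6.1500 theta=-0.2750
After 4 (thin lens f=-59): x=-6.1500 theta=-179/472 (≈-0.3792)
After 5 (propagate distance d=34): x=-5618/295 (≈-19.0441) theta=-179/472 (≈-0.3792)
After 6 (thin lens f=-35): x=-5618/295 (≈-19.0441) theta=-76269/82600 (≈-0.9234)
After 7 (propagate distance d=28): x=-132449/2950 (≈-44.8980) theta=-76269/82600 (≈-0.9234)
After 8 (thin lens f=15): x=-132449/2950 (≈-44.8980) theta=2564537/1239000 (≈2.0698)
After 9 (propagate distance d=14 (to screen)): x=-1408933/88500 (≈-15.9201) theta=2564537/1239000 (≈2.0698)
|theta_initial|=0.3000 |theta_final|=2564537/1239000 (≈2.0698) -> increased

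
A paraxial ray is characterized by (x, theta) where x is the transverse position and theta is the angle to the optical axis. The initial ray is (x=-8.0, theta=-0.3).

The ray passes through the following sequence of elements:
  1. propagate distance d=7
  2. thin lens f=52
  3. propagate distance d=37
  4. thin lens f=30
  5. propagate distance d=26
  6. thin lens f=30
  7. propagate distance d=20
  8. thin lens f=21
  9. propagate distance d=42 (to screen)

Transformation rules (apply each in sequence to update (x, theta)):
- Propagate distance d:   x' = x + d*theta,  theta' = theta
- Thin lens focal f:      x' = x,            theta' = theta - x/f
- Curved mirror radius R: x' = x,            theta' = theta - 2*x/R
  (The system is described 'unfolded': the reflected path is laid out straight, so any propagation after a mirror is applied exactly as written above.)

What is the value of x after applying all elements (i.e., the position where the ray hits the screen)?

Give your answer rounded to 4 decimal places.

Answer: 15.9549

Derivation:
Initial: x=-8.0000 theta=-0.3000
After 1 (propagate distance d=7): x=-10.1000 theta=-0.3000
After 2 (thin lens f=52): x=-10.1000 theta=-11/104 (≈-0.1058)
After 3 (propagate distance d=37): x=-7287/520 (≈-14.0135) theta=-11/104 (≈-0.1058)
After 4 (thin lens f=30): x=-7287/520 (≈-14.0135) theta=1879/5200 (≈0.3613)
After 5 (propagate distance d=26): x=-1501/325 (≈-4.6185) theta=1879/5200 (≈0.3613)
After 6 (thin lens f=30): x=-1501/325 (≈-4.6185) theta=40193/78000 (≈0.5153)
After 7 (propagate distance d=20): x=22181/3900 (≈5.6874) theta=40193/78000 (≈0.5153)
After 8 (thin lens f=21): x=22181/3900 (≈5.6874) theta=400433/1638000 (≈0.2445)
After 9 (propagate distance d=42 (to screen)): x=622243/39000 (≈15.9549) theta=400433/1638000 (≈0.2445)
Rounded to 4 decimal places: x = 15.9549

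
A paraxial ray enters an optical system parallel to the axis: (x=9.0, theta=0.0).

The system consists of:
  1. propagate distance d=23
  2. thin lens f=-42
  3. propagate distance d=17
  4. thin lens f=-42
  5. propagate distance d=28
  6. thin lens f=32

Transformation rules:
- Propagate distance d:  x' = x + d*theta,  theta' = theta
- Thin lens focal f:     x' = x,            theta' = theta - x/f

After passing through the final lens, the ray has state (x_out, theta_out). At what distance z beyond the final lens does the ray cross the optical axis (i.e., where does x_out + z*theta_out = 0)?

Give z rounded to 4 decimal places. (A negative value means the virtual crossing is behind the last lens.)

Initial: x=9.0000 theta=0.0000
After 1 (propagate distance d=23): x=9.0000 theta=0.0000
After 2 (thin lens f=-42): x=9.0000 theta=3/14 (≈0.2143)
After 3 (propagate distance d=17): x=177/14 (≈12.6429) theta=3/14 (≈0.2143)
After 4 (thin lens f=-42): x=177/14 (≈12.6429) theta=101/196 (≈0.5153)
After 5 (propagate distance d=28): x=379/14 (≈27.0714) theta=101/196 (≈0.5153)
After 6 (thin lens f=32): x=379/14 (≈27.0714) theta=-1037/3136 (≈-0.3307)
z_focus = -x_out/theta_out = -(379/14)/(-1037/3136) = 84896/1037 ≈ 81.8669
Rounded to 4 decimal places: z = 81.8669

Answer: 81.8669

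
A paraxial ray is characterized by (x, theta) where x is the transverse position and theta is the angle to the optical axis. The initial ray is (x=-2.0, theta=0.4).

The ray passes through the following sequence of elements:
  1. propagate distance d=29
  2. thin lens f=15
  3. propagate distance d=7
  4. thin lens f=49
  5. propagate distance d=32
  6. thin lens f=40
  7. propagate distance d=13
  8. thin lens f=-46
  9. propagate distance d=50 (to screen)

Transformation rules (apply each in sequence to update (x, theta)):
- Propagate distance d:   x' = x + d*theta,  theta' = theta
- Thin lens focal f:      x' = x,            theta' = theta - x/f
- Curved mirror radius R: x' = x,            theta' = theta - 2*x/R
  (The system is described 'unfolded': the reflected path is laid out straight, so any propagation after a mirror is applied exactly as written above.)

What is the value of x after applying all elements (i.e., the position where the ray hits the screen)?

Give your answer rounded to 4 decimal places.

Answer: -31.7608

Derivation:
Initial: x=-2.0000 theta=0.4000
After 1 (propagate distance d=29): x=9.6000 theta=0.4000
After 2 (thin lens f=15): x=9.6000 theta=-0.2400
After 3 (propagate distance d=7): x=7.9200 theta=-0.2400
After 4 (thin lens f=49): x=7.9200 theta=-492/1225 (≈-0.4016)
After 5 (propagate distance d=32): x=-6042/1225 (≈-4.9322) theta=-492/1225 (≈-0.4016)
After 6 (thin lens f=40): x=-6042/1225 (≈-4.9322) theta=-6819/24500 (≈-0.2783)
After 7 (propagate distance d=13): x=-209487/24500 (≈-8.5505) theta=-6819/24500 (≈-0.2783)
After 8 (thin lens f=-46): x=-209487/24500 (≈-8.5505) theta=-523161/1127000 (≈-0.4642)
After 9 (propagate distance d=50 (to screen)): x=-8948613/281750 (≈-31.7608) theta=-523161/1127000 (≈-0.4642)
Rounded to 4 decimal places: x = -31.7608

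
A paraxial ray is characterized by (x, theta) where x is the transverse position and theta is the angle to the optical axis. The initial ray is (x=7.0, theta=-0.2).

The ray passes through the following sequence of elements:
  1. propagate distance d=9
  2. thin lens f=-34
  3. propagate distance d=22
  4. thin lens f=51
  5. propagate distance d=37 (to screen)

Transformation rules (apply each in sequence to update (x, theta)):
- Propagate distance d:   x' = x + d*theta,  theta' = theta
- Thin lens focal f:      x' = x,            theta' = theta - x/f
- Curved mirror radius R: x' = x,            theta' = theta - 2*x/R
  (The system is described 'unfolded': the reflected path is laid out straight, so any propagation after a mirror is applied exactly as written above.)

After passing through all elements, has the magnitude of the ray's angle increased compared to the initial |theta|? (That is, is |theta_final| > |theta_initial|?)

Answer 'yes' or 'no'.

Answer: no

Derivation:
Initial: x=7.0000 theta=-0.2000
After 1 (propagate distance d=9): x=5.2000 theta=-0.2000
After 2 (thin lens f=-34): x=5.2000 theta=-4/85 (≈-0.0471)
After 3 (propagate distance d=22): x=354/85 (≈4.1647) theta=-4/85 (≈-0.0471)
After 4 (thin lens f=51): x=354/85 (≈4.1647) theta=-186/1445 (≈-0.1287)
After 5 (propagate distance d=37 (to screen)): x=-864/1445 (≈-0.5979) theta=-186/1445 (≈-0.1287)
|theta_initial|=0.2000 |theta_final|=186/1445 (≈0.1287) -> not increased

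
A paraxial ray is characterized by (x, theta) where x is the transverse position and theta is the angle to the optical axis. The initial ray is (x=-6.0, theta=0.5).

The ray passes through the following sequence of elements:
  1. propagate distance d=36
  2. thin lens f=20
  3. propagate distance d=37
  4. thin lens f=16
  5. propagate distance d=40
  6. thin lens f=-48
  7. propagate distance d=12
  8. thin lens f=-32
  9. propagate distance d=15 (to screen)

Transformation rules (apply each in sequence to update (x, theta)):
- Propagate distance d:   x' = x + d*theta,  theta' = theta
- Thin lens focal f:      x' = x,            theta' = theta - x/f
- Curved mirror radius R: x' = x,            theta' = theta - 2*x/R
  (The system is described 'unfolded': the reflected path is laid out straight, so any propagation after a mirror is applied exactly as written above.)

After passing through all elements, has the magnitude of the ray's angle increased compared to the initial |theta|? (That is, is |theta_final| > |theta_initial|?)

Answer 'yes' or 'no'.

Initial: x=-6.0000 theta=0.5000
After 1 (propagate distance d=36): x=12.0000 theta=0.5000
After 2 (thin lens f=20): x=12.0000 theta=-0.1000
After 3 (propagate distance d=37): x=8.3000 theta=-0.1000
After 4 (thin lens f=16): x=8.3000 theta=-99/160 (≈-0.6188)
After 5 (propagate distance d=40): x=-16.4500 theta=-99/160 (≈-0.6188)
After 6 (thin lens f=-48): x=-16.4500 theta=-923/960 (≈-0.9615)
After 7 (propagate distance d=12): x=-27.9875 theta=-923/960 (≈-0.9615)
After 8 (thin lens f=-32): x=-27.9875 theta=-14101/7680 (≈-1.8361)
After 9 (propagate distance d=15 (to screen)): x=-142153/2560 (≈-55.5285) theta=-14101/7680 (≈-1.8361)
|theta_initial|=0.5000 |theta_final|=14101/7680 (≈1.8361) -> increased

Answer: yes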